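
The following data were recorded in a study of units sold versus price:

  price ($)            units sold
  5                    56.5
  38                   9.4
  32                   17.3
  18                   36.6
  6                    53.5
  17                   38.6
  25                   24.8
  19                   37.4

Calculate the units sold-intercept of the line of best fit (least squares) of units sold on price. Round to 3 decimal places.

62.756

n = 8, Σx = 160, Σy = 274.1, Σxy = 4159.9, Σx² = 4128
Sxx = Σx² − (Σx)²/n = 4128 − 3200 = 928
Sxy = Σxy − (Σx)(Σy)/n = 4159.9 − 5482 = -1322.1
b = Sxy/Sxx = -1322.1/928 = -1.424677
a = ȳ − b·x̄ = 34.2625 − (-1.424677)·20 = 62.756034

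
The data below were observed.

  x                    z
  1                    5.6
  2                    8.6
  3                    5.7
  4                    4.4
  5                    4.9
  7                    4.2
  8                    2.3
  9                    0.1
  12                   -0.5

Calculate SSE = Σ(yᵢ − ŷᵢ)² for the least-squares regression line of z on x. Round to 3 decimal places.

11.347

n = 9, Σx = 51, Σy = 35.3, Σxy = 124.7, Σx² = 393, Σy² = 204.37
Sxx = Σx² − (Σx)²/n = 393 − 289 = 104
Sxy = Σxy − (Σx)(Σy)/n = 124.7 − 200.033333 = -75.333333
Syy = Σy² − (Σy)²/n = 204.37 − 138.454444 = 65.915556
b = Sxy/Sxx = -75.333333/104 = -0.724359
SSE = Syy − b·Sxy = 65.915556 − (-0.724359)·(-75.333333) = 11.347179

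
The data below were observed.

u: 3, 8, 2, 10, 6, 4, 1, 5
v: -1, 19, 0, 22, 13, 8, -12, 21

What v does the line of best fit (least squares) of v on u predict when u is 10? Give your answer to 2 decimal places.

26.98

n = 8, Σx = 39, Σy = 70, Σxy = 572, Σx² = 255
Sxx = Σx² − (Σx)²/n = 255 − 190.125 = 64.875
Sxy = Σxy − (Σx)(Σy)/n = 572 − 341.25 = 230.75
b = Sxy/Sxx = 230.75/64.875 = 3.556840
a = ȳ − b·x̄ = 8.75 − 3.556840·4.875 = -8.589595
ŷ(10) = a + b·10 = -8.589595 + 3.556840·10 = 26.978805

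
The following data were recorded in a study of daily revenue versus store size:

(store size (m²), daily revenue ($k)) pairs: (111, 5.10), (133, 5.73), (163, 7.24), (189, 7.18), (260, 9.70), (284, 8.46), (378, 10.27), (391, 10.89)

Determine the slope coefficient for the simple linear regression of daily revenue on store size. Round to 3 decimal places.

n = 8, Σx = 1909, Σy = 64.57, Σxy = 16930.02, Σx² = 536321
Sxx = Σx² − (Σx)²/n = 536321 − 455535.125 = 80785.875
Sxy = Σxy − (Σx)(Σy)/n = 16930.02 − 15408.01625 = 1522.00375
b = Sxy/Sxx = 1522.00375/80785.875 = 0.018840

0.019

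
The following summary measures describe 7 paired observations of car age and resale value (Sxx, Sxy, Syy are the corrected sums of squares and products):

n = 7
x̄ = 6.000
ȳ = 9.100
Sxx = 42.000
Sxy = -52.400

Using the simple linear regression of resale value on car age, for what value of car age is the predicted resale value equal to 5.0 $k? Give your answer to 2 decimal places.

b = Sxy/Sxx = -52.4/42 = -1.247619
a = ȳ − b·x̄ = 9.1 − (-1.247619)·6 = 16.585714
Set a + b·x = 5.0: x = (5.0 − 16.585714) / (-1.247619) = 9.286260

9.29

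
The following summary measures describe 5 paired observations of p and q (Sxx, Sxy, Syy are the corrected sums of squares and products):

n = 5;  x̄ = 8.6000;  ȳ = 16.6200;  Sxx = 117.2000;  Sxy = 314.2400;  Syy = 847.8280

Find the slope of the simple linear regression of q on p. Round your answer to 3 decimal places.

2.681

b = Sxy/Sxx = 314.24/117.2 = 2.681229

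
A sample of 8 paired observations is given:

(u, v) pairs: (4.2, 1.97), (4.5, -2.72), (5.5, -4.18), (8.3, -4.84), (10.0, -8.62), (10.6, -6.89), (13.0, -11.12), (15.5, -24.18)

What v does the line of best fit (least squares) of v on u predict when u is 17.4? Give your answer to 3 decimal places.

n = 8, Σx = 71.6, Σy = -60.58, Σxy = -745.712, Σx² = 758.64
Sxx = Σx² − (Σx)²/n = 758.64 − 640.82 = 117.82
Sxy = Σxy − (Σx)(Σy)/n = -745.712 − (-542.191) = -203.521
b = Sxy/Sxx = -203.521/117.82 = -1.727389
a = ȳ − b·x̄ = -7.5725 − (-1.727389)·8.95 = 7.887634
ŷ(17.4) = a + b·17.4 = 7.887634 + (-1.727389)·17.4 = -22.168939

-22.169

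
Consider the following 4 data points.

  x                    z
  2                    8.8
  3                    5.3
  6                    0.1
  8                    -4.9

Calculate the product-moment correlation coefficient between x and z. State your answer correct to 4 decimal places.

n = 4, Σx = 19, Σy = 9.3, Σxy = -5.1, Σx² = 113, Σy² = 129.55
Sxx = Σx² − (Σx)²/n = 113 − 90.25 = 22.75
Sxy = Σxy − (Σx)(Σy)/n = -5.1 − 44.175 = -49.275
Syy = Σy² − (Σy)²/n = 129.55 − 21.6225 = 107.9275
r = Sxy/√(Sxx·Syy) = -49.275/√(2455.350625) = -49.275/49.551495 = -0.994420

-0.9944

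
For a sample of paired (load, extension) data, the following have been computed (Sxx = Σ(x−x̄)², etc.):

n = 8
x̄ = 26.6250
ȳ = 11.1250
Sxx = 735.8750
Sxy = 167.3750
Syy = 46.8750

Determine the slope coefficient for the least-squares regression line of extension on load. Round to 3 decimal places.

b = Sxy/Sxx = 167.375/735.875 = 0.227450

0.227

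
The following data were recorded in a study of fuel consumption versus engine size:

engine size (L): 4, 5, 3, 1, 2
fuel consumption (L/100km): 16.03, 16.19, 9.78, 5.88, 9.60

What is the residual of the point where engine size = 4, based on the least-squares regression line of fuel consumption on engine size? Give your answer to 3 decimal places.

n = 5, Σx = 15, Σy = 57.48, Σxy = 199.49, Σx² = 55
Sxx = Σx² − (Σx)²/n = 55 − 45 = 10
Sxy = Σxy − (Σx)(Σy)/n = 199.49 − 172.44 = 27.05
b = Sxy/Sxx = 27.05/10 = 2.705
a = ȳ − b·x̄ = 11.496 − 2.705·3 = 3.381
ŷ(4) = 3.381 + 2.705·4 = 14.201
residual = y − ŷ = 16.03 − 14.201 = 1.829

1.829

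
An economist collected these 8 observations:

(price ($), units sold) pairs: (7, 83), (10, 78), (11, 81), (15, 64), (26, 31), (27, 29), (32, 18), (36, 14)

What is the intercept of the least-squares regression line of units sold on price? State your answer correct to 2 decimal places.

n = 8, Σx = 164, Σy = 398, Σxy = 5881, Σx² = 4220
Sxx = Σx² − (Σx)²/n = 4220 − 3362 = 858
Sxy = Σxy − (Σx)(Σy)/n = 5881 − 8159 = -2278
b = Sxy/Sxx = -2278/858 = -2.655012
a = ȳ − b·x̄ = 49.75 − (-2.655012)·20.5 = 104.177739

104.18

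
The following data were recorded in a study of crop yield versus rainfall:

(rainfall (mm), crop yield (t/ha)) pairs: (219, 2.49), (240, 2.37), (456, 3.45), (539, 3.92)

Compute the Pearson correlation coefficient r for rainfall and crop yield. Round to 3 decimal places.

n = 4, Σx = 1454, Σy = 12.23, Σxy = 4800.19, Σx² = 604018, Σy² = 39.0859
Sxx = Σx² − (Σx)²/n = 604018 − 528529 = 75489
Sxy = Σxy − (Σx)(Σy)/n = 4800.19 − 4445.605 = 354.585
Syy = Σy² − (Σy)²/n = 39.0859 − 37.393225 = 1.692675
r = Sxy/√(Sxx·Syy) = 354.585/√(127778.343075) = 354.585/357.460967 = 0.991954

0.992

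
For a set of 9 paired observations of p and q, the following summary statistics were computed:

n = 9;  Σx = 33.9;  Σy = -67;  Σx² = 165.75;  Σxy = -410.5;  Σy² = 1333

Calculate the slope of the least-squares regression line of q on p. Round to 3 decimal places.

Sxx = Σx² − (Σx)²/n = 165.75 − 127.69 = 38.06
Sxy = Σxy − (Σx)(Σy)/n = -410.5 − (-252.366667) = -158.133333
b = Sxy/Sxx = -158.133333/38.06 = -4.154843

-4.155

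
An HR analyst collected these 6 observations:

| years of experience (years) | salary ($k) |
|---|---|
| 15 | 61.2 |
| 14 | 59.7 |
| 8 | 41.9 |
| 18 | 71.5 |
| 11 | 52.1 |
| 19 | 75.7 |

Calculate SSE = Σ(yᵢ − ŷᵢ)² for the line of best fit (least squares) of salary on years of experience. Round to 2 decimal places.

5.06

n = 6, Σx = 85, Σy = 362.1, Σxy = 5387.4, Σx² = 1291, Σy² = 22622.29
Sxx = Σx² − (Σx)²/n = 1291 − 1204.166667 = 86.833333
Sxy = Σxy − (Σx)(Σy)/n = 5387.4 − 5129.75 = 257.65
Syy = Σy² − (Σy)²/n = 22622.29 − 21852.735 = 769.555
b = Sxy/Sxx = 257.65/86.833333 = 2.967179
SSE = Syy − b·Sxy = 769.555 − 2.967179·257.65 = 5.061459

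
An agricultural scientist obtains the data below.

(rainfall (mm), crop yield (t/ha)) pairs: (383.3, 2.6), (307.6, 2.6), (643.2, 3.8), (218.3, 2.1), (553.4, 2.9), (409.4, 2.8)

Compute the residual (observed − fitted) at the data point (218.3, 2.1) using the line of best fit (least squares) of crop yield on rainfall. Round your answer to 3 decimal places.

n = 6, Σx = 2515.2, Σy = 16.8, Σxy = 7450.11, Σx² = 1176757.7
Sxx = Σx² − (Σx)²/n = 1176757.7 − 1054371.84 = 122385.86
Sxy = Σxy − (Σx)(Σy)/n = 7450.11 − 7042.56 = 407.55
b = Sxy/Sxx = 407.55/122385.86 = 0.003330
a = ȳ − b·x̄ = 2.8 − 0.003330·419.2 = 1.404047
ŷ(218.3) = 1.404047 + 0.003330·218.3 = 2.130995
residual = y − ŷ = 2.1 − 2.130995 = -0.030995

-0.031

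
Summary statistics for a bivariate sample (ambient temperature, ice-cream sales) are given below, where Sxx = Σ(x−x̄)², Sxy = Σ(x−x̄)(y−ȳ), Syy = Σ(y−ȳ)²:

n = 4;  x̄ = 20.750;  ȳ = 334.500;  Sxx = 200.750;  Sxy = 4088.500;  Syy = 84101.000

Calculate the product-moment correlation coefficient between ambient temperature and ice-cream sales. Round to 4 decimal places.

0.9950

r = Sxy/√(Sxx·Syy) = 4088.5/√(16883275.75) = 4088.5/4108.926350 = 0.995029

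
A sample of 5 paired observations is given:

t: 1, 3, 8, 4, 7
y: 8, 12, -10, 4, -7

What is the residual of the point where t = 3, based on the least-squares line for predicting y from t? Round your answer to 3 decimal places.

n = 5, Σx = 23, Σy = 7, Σxy = -69, Σx² = 139
Sxx = Σx² − (Σx)²/n = 139 − 105.8 = 33.2
Sxy = Σxy − (Σx)(Σy)/n = -69 − 32.2 = -101.2
b = Sxy/Sxx = -101.2/33.2 = -3.048193
a = ȳ − b·x̄ = 1.4 − (-3.048193)·4.6 = 15.421687
ŷ(3) = 15.421687 + (-3.048193)·3 = 6.277108
residual = y − ŷ = 12 − 6.277108 = 5.722892

5.723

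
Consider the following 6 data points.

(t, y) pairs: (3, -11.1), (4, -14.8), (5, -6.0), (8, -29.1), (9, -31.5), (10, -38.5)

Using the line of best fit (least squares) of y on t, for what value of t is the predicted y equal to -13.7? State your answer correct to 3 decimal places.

n = 6, Σx = 39, Σy = -131, Σxy = -1023.8, Σx² = 295
Sxx = Σx² − (Σx)²/n = 295 − 253.5 = 41.5
Sxy = Σxy − (Σx)(Σy)/n = -1023.8 − (-851.5) = -172.3
b = Sxy/Sxx = -172.3/41.5 = -4.151807
a = ȳ − b·x̄ = -21.833333 − (-4.151807)·6.5 = 5.153414
Set a + b·x = -13.7: x = (-13.7 − 5.153414) / (-4.151807) = 4.541014

4.541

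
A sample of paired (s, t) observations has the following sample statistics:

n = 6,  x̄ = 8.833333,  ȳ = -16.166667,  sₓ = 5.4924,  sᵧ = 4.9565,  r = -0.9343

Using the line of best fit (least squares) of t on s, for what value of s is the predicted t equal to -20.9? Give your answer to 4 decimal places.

b = r · sᵧ/sₓ = -0.9343 · 4.9565/5.4924 = -0.843139
a = ȳ − b·x̄ = -16.166667 − (-0.843139)·8.833333 = -8.718937
Set a + b·x = -20.9: x = (-20.9 − (-8.718937)) / (-0.843139) = 14.447273

14.4473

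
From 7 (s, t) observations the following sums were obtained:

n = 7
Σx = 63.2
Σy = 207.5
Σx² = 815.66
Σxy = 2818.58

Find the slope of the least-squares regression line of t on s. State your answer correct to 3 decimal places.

3.857

Sxx = Σx² − (Σx)²/n = 815.66 − 570.605714 = 245.054286
Sxy = Σxy − (Σx)(Σy)/n = 2818.58 − 1873.428571 = 945.151429
b = Sxy/Sxx = 945.151429/245.054286 = 3.856906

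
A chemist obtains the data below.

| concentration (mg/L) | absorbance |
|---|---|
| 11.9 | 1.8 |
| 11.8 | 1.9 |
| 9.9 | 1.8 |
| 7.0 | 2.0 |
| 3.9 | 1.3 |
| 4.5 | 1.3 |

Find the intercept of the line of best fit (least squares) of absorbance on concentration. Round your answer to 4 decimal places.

n = 6, Σx = 49, Σy = 10.1, Σxy = 86.58, Σx² = 463.32
Sxx = Σx² − (Σx)²/n = 463.32 − 400.166667 = 63.153333
Sxy = Σxy − (Σx)(Σy)/n = 86.58 − 82.483333 = 4.096667
b = Sxy/Sxx = 4.096667/63.153333 = 0.064869
a = ȳ − b·x̄ = 1.683333 − 0.064869·8.166667 = 1.153573

1.1536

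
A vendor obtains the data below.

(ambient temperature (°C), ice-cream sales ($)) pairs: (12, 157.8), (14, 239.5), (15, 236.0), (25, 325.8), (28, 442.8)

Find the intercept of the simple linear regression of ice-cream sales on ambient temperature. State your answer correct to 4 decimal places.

9.9909

n = 5, Σx = 94, Σy = 1401.9, Σxy = 29330, Σx² = 1974
Sxx = Σx² − (Σx)²/n = 1974 − 1767.2 = 206.8
Sxy = Σxy − (Σx)(Σy)/n = 29330 − 26355.72 = 2974.28
b = Sxy/Sxx = 2974.28/206.8 = 14.382398
a = ȳ − b·x̄ = 280.38 − 14.382398·18.8 = 9.990909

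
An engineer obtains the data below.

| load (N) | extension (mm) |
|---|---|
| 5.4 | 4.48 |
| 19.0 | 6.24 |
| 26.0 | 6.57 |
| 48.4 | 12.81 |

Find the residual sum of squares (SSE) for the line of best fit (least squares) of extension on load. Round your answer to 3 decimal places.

n = 4, Σx = 98.8, Σy = 30.1, Σxy = 933.576, Σx² = 3408.72, Σy² = 266.269
Sxx = Σx² − (Σx)²/n = 3408.72 − 2440.36 = 968.36
Sxy = Σxy − (Σx)(Σy)/n = 933.576 − 743.47 = 190.106
Syy = Σy² − (Σy)²/n = 266.269 − 226.5025 = 39.7665
b = Sxy/Sxx = 190.106/968.36 = 0.196317
SSE = Syy − b·Sxy = 39.7665 − 0.196317·190.106 = 2.445368

2.445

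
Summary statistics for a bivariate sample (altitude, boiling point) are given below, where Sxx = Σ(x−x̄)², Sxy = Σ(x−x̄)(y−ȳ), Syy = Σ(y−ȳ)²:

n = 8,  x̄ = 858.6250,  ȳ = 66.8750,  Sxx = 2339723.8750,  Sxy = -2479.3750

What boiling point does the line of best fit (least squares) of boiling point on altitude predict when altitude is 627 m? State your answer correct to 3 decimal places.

b = Sxy/Sxx = -2479.375/2339723.875 = -0.001060
a = ȳ − b·x̄ = 66.875 − (-0.001060)·858.625 = 67.784874
ŷ(627) = a + b·627 = 67.784874 + (-0.001060)·627 = 67.120450

67.120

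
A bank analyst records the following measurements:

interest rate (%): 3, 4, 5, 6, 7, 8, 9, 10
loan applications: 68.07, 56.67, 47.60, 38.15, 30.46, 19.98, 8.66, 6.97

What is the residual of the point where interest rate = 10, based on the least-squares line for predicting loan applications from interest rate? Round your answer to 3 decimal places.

n = 8, Σx = 52, Σy = 276.56, Σxy = 1418.49, Σx² = 380
Sxx = Σx² − (Σx)²/n = 380 − 338 = 42
Sxy = Σxy − (Σx)(Σy)/n = 1418.49 − 1797.64 = -379.15
b = Sxy/Sxx = -379.15/42 = -9.027381
a = ȳ − b·x̄ = 34.57 − (-9.027381)·6.5 = 93.247976
ŷ(10) = 93.247976 + (-9.027381)·10 = 2.974167
residual = y − ŷ = 6.97 − 2.974167 = 3.995833

3.996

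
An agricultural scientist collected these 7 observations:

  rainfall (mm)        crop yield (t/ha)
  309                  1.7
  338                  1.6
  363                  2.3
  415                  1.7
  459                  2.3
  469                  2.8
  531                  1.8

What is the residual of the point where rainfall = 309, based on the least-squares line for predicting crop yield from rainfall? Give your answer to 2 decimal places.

-0.11

n = 7, Σx = 2884, Σy = 14.2, Σxy = 5931.2, Σx² = 1226322
Sxx = Σx² − (Σx)²/n = 1226322 − 1188208 = 38114
Sxy = Σxy − (Σx)(Σy)/n = 5931.2 − 5850.4 = 80.8
b = Sxy/Sxx = 80.8/38114 = 0.002120
a = ȳ − b·x̄ = 2.028571 − 0.002120·412 = 1.155150
ŷ(309) = 1.155150 + 0.002120·309 = 1.810216
residual = y − ŷ = 1.7 − 1.810216 = -0.110216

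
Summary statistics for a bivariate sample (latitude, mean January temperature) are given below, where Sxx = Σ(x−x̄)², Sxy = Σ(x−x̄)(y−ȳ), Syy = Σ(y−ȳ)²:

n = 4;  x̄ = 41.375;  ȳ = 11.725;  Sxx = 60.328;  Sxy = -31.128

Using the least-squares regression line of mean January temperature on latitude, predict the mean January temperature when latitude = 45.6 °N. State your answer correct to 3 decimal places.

9.545

b = Sxy/Sxx = -31.128/60.328 = -0.515979
a = ȳ − b·x̄ = 11.725 − (-0.515979)·41.375 = 33.073644
ŷ(45.6) = a + b·45.6 = 33.073644 + (-0.515979)·45.6 = 9.544987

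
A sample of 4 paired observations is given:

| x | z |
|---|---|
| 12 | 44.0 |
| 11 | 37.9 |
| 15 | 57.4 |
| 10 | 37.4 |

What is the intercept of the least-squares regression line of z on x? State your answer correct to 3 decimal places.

-6.825

n = 4, Σx = 48, Σy = 176.7, Σxy = 2179.9, Σx² = 590
Sxx = Σx² − (Σx)²/n = 590 − 576 = 14
Sxy = Σxy − (Σx)(Σy)/n = 2179.9 − 2120.4 = 59.5
b = Sxy/Sxx = 59.5/14 = 4.25
a = ȳ − b·x̄ = 44.175 − 4.25·12 = -6.825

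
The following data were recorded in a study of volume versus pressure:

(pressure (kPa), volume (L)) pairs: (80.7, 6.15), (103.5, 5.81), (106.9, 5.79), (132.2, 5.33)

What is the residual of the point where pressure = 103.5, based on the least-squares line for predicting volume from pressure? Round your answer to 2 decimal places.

0.00

n = 4, Σx = 423.3, Σy = 23.08, Σxy = 2421.217, Σx² = 46129.19
Sxx = Σx² − (Σx)²/n = 46129.19 − 44795.7225 = 1333.4675
Sxy = Σxy − (Σx)(Σy)/n = 2421.217 − 2442.441 = -21.224
b = Sxy/Sxx = -21.224/1333.4675 = -0.015916
a = ȳ − b·x̄ = 5.77 − (-0.015916)·105.825 = 7.454353
ŷ(103.5) = 7.454353 + (-0.015916)·103.5 = 5.807006
residual = y − ŷ = 5.81 − 5.807006 = 0.002994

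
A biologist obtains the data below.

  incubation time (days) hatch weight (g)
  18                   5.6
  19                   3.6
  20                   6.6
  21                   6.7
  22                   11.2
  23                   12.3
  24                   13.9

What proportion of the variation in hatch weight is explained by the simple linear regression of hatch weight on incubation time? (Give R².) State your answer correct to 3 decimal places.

n = 7, Σx = 147, Σy = 59.9, Σxy = 1304.8, Σx² = 3115, Σy² = 602.71
Sxx = Σx² − (Σx)²/n = 3115 − 3087 = 28
Sxy = Σxy − (Σx)(Σy)/n = 1304.8 − 1257.9 = 46.9
Syy = Σy² − (Σy)²/n = 602.71 − 512.572857 = 90.137143
R² = Sxy²/(Sxx·Syy) = (46.9)²/(28·90.137143) = 0.871533

0.872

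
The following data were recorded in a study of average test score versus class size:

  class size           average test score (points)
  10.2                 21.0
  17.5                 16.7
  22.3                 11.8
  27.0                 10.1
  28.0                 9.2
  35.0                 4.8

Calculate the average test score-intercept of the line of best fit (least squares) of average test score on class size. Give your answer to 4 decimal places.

27.6273

n = 6, Σx = 140, Σy = 73.6, Σxy = 1467.89, Σx² = 3645.58
Sxx = Σx² − (Σx)²/n = 3645.58 − 3266.666667 = 378.913333
Sxy = Σxy − (Σx)(Σy)/n = 1467.89 − 1717.333333 = -249.443333
b = Sxy/Sxx = -249.443333/378.913333 = -0.658312
a = ȳ − b·x̄ = 12.266667 − (-0.658312)·23.333333 = 27.627289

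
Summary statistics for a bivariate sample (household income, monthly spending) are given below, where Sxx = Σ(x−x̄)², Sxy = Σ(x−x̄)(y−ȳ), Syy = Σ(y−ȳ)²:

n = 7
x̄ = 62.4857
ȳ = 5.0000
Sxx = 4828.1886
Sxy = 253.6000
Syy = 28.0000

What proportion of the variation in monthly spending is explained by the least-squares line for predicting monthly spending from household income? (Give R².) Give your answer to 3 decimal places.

R² = Sxy²/(Sxx·Syy) = (253.6)²/(4828.1886·28) = 0.475725

0.476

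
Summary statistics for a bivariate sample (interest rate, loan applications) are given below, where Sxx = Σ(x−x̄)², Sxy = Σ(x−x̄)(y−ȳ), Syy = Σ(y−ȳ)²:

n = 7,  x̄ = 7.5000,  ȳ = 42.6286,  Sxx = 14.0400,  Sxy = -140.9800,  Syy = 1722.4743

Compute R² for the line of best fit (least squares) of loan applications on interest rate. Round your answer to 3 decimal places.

0.822

R² = Sxy²/(Sxx·Syy) = (-140.98)²/(14.04·1722.4743) = 0.821855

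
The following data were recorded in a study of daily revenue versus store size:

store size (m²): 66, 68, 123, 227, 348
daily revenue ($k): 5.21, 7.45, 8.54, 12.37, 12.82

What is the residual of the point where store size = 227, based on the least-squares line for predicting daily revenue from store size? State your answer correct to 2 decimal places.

n = 5, Σx = 832, Σy = 46.39, Σxy = 9170.23, Σx² = 196742
Sxx = Σx² − (Σx)²/n = 196742 − 138444.8 = 58297.2
Sxy = Σxy − (Σx)(Σy)/n = 9170.23 − 7719.296 = 1450.934
b = Sxy/Sxx = 1450.934/58297.2 = 0.024889
a = ȳ − b·x̄ = 9.278 − 0.024889·166.4 = 5.136542
ŷ(227) = 5.136542 + 0.024889·227 = 10.786247
residual = y − ŷ = 12.37 − 10.786247 = 1.583753

1.58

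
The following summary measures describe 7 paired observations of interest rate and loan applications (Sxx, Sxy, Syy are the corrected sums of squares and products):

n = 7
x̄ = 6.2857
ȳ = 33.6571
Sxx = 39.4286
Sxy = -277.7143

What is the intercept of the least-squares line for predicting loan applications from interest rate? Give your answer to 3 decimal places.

77.930

b = Sxy/Sxx = -277.7143/39.4286 = -7.043474
a = ȳ − b·x̄ = 33.6571 − (-7.043474)·6.2857 = 77.930261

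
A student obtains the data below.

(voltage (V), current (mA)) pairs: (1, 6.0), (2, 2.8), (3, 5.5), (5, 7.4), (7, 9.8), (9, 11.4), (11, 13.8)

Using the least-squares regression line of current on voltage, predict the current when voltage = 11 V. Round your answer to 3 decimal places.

13.444

n = 7, Σx = 38, Σy = 56.7, Σxy = 388.1, Σx² = 290
Sxx = Σx² − (Σx)²/n = 290 − 206.285714 = 83.714286
Sxy = Σxy − (Σx)(Σy)/n = 388.1 − 307.8 = 80.3
b = Sxy/Sxx = 80.3/83.714286 = 0.959215
a = ȳ − b·x̄ = 8.1 − 0.959215·5.428571 = 2.892833
ŷ(11) = a + b·11 = 2.892833 + 0.959215·11 = 13.444198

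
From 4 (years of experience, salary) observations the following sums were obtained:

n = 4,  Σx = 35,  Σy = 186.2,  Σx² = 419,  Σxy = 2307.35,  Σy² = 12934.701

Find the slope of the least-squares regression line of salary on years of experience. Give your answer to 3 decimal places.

6.014

Sxx = Σx² − (Σx)²/n = 419 − 306.25 = 112.75
Sxy = Σxy − (Σx)(Σy)/n = 2307.35 − 1629.25 = 678.1
b = Sxy/Sxx = 678.1/112.75 = 6.014191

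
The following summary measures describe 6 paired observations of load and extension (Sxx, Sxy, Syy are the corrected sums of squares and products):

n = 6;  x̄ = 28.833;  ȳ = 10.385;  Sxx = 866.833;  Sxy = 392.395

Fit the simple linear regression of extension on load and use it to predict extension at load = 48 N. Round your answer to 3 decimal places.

19.061

b = Sxy/Sxx = 392.395/866.833 = 0.452677
a = ȳ − b·x̄ = 10.385 − 0.452677·28.833 = -2.667024
ŷ(48) = a + b·48 = -2.667024 + 0.452677·48 = 19.061452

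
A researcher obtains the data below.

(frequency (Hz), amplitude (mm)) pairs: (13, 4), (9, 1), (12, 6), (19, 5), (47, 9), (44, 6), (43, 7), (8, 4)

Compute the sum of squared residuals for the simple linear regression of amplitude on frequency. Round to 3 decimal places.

n = 8, Σx = 195, Σy = 42, Σxy = 1248, Σx² = 6813, Σy² = 260
Sxx = Σx² − (Σx)²/n = 6813 − 4753.125 = 2059.875
Sxy = Σxy − (Σx)(Σy)/n = 1248 − 1023.75 = 224.25
Syy = Σy² − (Σy)²/n = 260 − 220.5 = 39.5
b = Sxy/Sxx = 224.25/2059.875 = 0.108866
SSE = Syy − b·Sxy = 39.5 − 0.108866·224.25 = 15.086838

15.087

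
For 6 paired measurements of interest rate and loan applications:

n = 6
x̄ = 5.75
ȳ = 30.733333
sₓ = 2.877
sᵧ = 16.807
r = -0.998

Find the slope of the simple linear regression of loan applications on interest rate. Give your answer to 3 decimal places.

b = r · sᵧ/sₓ = -0.998 · 16.807/2.877 = -5.830165

-5.830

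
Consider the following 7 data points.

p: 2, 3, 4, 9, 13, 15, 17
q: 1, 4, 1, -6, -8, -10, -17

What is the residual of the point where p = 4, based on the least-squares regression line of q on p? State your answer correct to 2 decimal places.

0.16

n = 7, Σx = 63, Σy = -35, Σxy = -579, Σx² = 793
Sxx = Σx² − (Σx)²/n = 793 − 567 = 226
Sxy = Σxy − (Σx)(Σy)/n = -579 − (-315) = -264
b = Sxy/Sxx = -264/226 = -1.168142
a = ȳ − b·x̄ = -5 − (-1.168142)·9 = 5.513274
ŷ(4) = 5.513274 + (-1.168142)·4 = 0.840708
residual = y − ŷ = 1 − 0.840708 = 0.159292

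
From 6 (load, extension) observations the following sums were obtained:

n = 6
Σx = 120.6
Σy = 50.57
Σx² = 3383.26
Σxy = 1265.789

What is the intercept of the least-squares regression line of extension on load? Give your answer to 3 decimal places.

Sxx = Σx² − (Σx)²/n = 3383.26 − 2424.06 = 959.2
Sxy = Σxy − (Σx)(Σy)/n = 1265.789 − 1016.457 = 249.332
b = Sxy/Sxx = 249.332/959.2 = 0.259937
a = ȳ − b·x̄ = 8.428333 − 0.259937·20.1 = 3.203591

3.204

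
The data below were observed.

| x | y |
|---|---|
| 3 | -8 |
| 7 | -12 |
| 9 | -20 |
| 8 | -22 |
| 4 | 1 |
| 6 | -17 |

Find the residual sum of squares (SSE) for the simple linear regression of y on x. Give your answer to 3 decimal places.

123.491

n = 6, Σx = 37, Σy = -78, Σxy = -562, Σx² = 255, Σy² = 1382
Sxx = Σx² − (Σx)²/n = 255 − 228.166667 = 26.833333
Sxy = Σxy − (Σx)(Σy)/n = -562 − (-481) = -81
Syy = Σy² − (Σy)²/n = 1382 − 1014 = 368
b = Sxy/Sxx = -81/26.833333 = -3.018634
SSE = Syy − b·Sxy = 368 − (-3.018634)·(-81) = 123.490683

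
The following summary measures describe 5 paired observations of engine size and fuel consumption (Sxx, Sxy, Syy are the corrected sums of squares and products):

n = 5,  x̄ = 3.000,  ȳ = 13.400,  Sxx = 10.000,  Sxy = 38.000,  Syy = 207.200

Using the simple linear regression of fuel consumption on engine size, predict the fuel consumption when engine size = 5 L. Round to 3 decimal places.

b = Sxy/Sxx = 38/10 = 3.8
a = ȳ − b·x̄ = 13.4 − 3.8·3 = 2
ŷ(5) = a + b·5 = 2 + 3.8·5 = 21

21.000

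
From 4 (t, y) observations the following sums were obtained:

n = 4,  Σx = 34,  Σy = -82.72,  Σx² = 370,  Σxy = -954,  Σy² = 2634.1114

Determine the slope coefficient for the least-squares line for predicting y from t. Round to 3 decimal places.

-3.097

Sxx = Σx² − (Σx)²/n = 370 − 289 = 81
Sxy = Σxy − (Σx)(Σy)/n = -954 − (-703.12) = -250.88
b = Sxy/Sxx = -250.88/81 = -3.097284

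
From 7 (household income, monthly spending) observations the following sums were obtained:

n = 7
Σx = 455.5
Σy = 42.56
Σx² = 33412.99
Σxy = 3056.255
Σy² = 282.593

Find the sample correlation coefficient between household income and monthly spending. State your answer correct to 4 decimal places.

Sxx = Σx² − (Σx)²/n = 33412.99 − 29640.035714 = 3772.954286
Sxy = Σxy − (Σx)(Σy)/n = 3056.255 − 2769.44 = 286.815
Syy = Σy² − (Σy)²/n = 282.593 − 258.7648 = 23.8282
r = Sxy/√(Sxx·Syy) = 286.815/√(89902.709311) = 286.815/299.837805 = 0.956567

0.9566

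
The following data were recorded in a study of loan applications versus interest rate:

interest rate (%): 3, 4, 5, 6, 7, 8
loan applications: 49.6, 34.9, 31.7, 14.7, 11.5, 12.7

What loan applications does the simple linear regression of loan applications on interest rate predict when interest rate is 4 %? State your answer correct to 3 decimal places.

n = 6, Σx = 33, Σy = 155.1, Σxy = 717.2, Σx² = 199
Sxx = Σx² − (Σx)²/n = 199 − 181.5 = 17.5
Sxy = Σxy − (Σx)(Σy)/n = 717.2 − 853.05 = -135.85
b = Sxy/Sxx = -135.85/17.5 = -7.762857
a = ȳ − b·x̄ = 25.85 − (-7.762857)·5.5 = 68.545714
ŷ(4) = a + b·4 = 68.545714 + (-7.762857)·4 = 37.494286

37.494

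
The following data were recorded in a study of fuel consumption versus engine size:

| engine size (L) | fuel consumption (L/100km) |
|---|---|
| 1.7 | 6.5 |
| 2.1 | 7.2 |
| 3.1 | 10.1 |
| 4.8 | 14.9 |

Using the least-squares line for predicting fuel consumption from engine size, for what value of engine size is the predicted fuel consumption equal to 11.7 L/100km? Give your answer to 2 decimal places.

n = 4, Σx = 11.7, Σy = 38.7, Σxy = 129, Σx² = 39.95
Sxx = Σx² − (Σx)²/n = 39.95 − 34.2225 = 5.7275
Sxy = Σxy − (Σx)(Σy)/n = 129 − 113.1975 = 15.8025
b = Sxy/Sxx = 15.8025/5.7275 = 2.759057
a = ȳ − b·x̄ = 9.675 − 2.759057·2.925 = 1.604758
Set a + b·x = 11.7: x = (11.7 − 1.604758) / 2.759057 = 3.658946

3.66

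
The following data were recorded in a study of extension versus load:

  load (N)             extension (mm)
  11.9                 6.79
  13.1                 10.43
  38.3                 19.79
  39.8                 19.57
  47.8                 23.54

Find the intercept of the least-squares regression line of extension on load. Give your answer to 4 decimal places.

n = 5, Σx = 150.9, Σy = 80.12, Σxy = 2879.489, Σx² = 5648.99
Sxx = Σx² − (Σx)²/n = 5648.99 − 4554.162 = 1094.828
Sxy = Σxy − (Σx)(Σy)/n = 2879.489 − 2418.0216 = 461.4674
b = Sxy/Sxx = 461.4674/1094.828 = 0.421498
a = ȳ − b·x̄ = 16.024 − 0.421498·30.18 = 3.303202

3.3032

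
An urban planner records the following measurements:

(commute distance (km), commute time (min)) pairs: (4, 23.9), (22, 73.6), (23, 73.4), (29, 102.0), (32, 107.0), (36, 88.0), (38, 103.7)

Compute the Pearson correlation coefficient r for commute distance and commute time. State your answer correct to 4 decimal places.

0.9311

n = 7, Σx = 184, Σy = 571.6, Σxy = 16893.6, Σx² = 5634, Σy² = 51726.42
Sxx = Σx² − (Σx)²/n = 5634 − 4836.571429 = 797.428571
Sxy = Σxy − (Σx)(Σy)/n = 16893.6 − 15024.914286 = 1868.685714
Syy = Σy² − (Σy)²/n = 51726.42 − 46675.222857 = 5051.197143
r = Sxy/√(Sxx·Syy) = 1868.685714/√(4027968.921633) = 1868.685714/2006.980050 = 0.931093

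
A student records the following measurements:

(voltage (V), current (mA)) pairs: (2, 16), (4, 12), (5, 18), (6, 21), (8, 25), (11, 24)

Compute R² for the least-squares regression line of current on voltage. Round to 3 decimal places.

0.664

n = 6, Σx = 36, Σy = 116, Σxy = 760, Σx² = 266, Σy² = 2366
Sxx = Σx² − (Σx)²/n = 266 − 216 = 50
Sxy = Σxy − (Σx)(Σy)/n = 760 − 696 = 64
Syy = Σy² − (Σy)²/n = 2366 − 2242.666667 = 123.333333
R² = Sxy²/(Sxx·Syy) = (64)²/(50·123.333333) = 0.664216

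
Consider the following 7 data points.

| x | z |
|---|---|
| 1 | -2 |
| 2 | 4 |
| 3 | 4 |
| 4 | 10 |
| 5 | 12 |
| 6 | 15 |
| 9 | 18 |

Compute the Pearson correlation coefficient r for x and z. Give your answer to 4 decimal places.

n = 7, Σx = 30, Σy = 61, Σxy = 370, Σx² = 172, Σy² = 829
Sxx = Σx² − (Σx)²/n = 172 − 128.571429 = 43.428571
Sxy = Σxy − (Σx)(Σy)/n = 370 − 261.428571 = 108.571429
Syy = Σy² − (Σy)²/n = 829 − 531.571429 = 297.428571
r = Sxy/√(Sxx·Syy) = 108.571429/√(12916.897959) = 108.571429/113.652532 = 0.955293

0.9553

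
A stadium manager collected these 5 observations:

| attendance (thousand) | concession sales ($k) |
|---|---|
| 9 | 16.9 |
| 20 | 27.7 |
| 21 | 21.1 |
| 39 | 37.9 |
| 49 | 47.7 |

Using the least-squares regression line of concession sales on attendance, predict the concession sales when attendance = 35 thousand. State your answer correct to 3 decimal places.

35.898

n = 5, Σx = 138, Σy = 151.3, Σxy = 4964.6, Σx² = 4844
Sxx = Σx² − (Σx)²/n = 4844 − 3808.8 = 1035.2
Sxy = Σxy − (Σx)(Σy)/n = 4964.6 − 4175.88 = 788.72
b = Sxy/Sxx = 788.72/1035.2 = 0.761901
a = ȳ − b·x̄ = 30.26 − 0.761901·27.6 = 9.231530
ŷ(35) = a + b·35 = 9.231530 + 0.761901·35 = 35.898068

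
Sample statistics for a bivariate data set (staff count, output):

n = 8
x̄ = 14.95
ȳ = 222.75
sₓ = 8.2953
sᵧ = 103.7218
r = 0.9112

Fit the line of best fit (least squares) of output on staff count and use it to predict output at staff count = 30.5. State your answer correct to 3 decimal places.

b = r · sᵧ/sₓ = 0.9112 · 103.7218/8.2953 = 11.393356
a = ȳ − b·x̄ = 222.75 − 11.393356·14.95 = 52.419331
ŷ(30.5) = a + b·30.5 = 52.419331 + 11.393356·30.5 = 399.916682

399.917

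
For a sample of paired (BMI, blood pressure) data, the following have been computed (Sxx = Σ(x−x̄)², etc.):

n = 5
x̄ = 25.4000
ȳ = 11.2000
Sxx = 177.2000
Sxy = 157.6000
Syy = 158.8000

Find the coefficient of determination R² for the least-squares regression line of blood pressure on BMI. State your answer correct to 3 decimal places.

R² = Sxy²/(Sxx·Syy) = (157.6)²/(177.2·158.8) = 0.882670

0.883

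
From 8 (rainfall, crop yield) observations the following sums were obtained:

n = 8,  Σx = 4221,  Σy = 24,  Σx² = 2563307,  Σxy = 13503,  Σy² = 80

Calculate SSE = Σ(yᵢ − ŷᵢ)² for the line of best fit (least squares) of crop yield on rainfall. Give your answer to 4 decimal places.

Sxx = Σx² − (Σx)²/n = 2563307 − 2227105.125 = 336201.875
Sxy = Σxy − (Σx)(Σy)/n = 13503 − 12663 = 840
Syy = Σy² − (Σy)²/n = 80 − 72 = 8
b = Sxy/Sxx = 840/336201.875 = 0.002498
SSE = Syy − b·Sxy = 8 − 0.002498·840 = 5.901261

5.9013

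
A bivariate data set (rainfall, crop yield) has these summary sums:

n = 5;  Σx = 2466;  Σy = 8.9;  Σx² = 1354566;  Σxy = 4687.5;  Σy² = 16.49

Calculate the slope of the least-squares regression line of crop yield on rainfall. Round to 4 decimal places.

Sxx = Σx² − (Σx)²/n = 1354566 − 1216231.2 = 138334.8
Sxy = Σxy − (Σx)(Σy)/n = 4687.5 − 4389.48 = 298.02
b = Sxy/Sxx = 298.02/138334.8 = 0.002154

0.0022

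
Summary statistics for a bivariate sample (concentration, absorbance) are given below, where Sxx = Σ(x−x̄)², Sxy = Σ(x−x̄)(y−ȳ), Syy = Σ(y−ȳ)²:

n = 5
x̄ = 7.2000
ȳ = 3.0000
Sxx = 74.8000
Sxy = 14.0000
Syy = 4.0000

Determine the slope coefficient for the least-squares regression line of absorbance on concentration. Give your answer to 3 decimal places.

0.187

b = Sxy/Sxx = 14/74.8 = 0.187166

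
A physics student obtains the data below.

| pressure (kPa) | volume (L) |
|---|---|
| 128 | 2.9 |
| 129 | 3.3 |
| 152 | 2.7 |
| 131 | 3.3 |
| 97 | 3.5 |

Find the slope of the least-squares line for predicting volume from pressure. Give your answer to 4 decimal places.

n = 5, Σx = 637, Σy = 15.7, Σxy = 1979.1, Σx² = 82699
Sxx = Σx² − (Σx)²/n = 82699 − 81153.8 = 1545.2
Sxy = Σxy − (Σx)(Σy)/n = 1979.1 − 2000.18 = -21.08
b = Sxy/Sxx = -21.08/1545.2 = -0.013642

-0.0136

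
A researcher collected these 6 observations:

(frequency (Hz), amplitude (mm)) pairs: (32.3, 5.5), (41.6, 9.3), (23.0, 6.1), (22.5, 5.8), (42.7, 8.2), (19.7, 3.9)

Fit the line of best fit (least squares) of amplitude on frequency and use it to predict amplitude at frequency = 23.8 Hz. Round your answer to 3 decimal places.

n = 6, Σx = 181.8, Σy = 38.8, Σxy = 1262.3, Σx² = 6020.48
Sxx = Σx² − (Σx)²/n = 6020.48 − 5508.54 = 511.94
Sxy = Σxy − (Σx)(Σy)/n = 1262.3 − 1175.64 = 86.66
b = Sxy/Sxx = 86.66/511.94 = 0.169278
a = ȳ − b·x̄ = 6.466667 − 0.169278·30.3 = 1.337554
ŷ(23.8) = a + b·23.8 = 1.337554 + 0.169278·23.8 = 5.366362

5.366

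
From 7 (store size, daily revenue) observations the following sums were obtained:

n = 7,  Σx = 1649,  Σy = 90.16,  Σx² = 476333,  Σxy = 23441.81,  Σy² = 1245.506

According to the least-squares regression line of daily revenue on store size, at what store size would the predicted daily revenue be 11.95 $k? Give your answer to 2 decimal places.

Sxx = Σx² − (Σx)²/n = 476333 − 388457.285714 = 87875.714286
Sxy = Σxy − (Σx)(Σy)/n = 23441.81 − 21239.12 = 2202.69
b = Sxy/Sxx = 2202.69/87875.714286 = 0.025066
a = ȳ − b·x̄ = 12.88 − 0.025066·235.571429 = 6.975174
Set a + b·x = 11.95: x = (11.95 − 6.975174) / 0.025066 = 198.469333

198.47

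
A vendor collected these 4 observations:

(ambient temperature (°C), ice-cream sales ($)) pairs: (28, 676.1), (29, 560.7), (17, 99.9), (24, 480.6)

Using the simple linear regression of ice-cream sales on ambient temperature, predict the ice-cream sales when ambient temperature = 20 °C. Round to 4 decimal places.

257.1365

n = 4, Σx = 98, Σy = 1817.3, Σxy = 48423.8, Σx² = 2490
Sxx = Σx² − (Σx)²/n = 2490 − 2401 = 89
Sxy = Σxy − (Σx)(Σy)/n = 48423.8 − 44523.85 = 3899.95
b = Sxy/Sxx = 3899.95/89 = 43.819663
a = ȳ − b·x̄ = 454.325 − 43.819663·24.5 = -619.256742
ŷ(20) = a + b·20 = -619.256742 + 43.819663·20 = 257.136517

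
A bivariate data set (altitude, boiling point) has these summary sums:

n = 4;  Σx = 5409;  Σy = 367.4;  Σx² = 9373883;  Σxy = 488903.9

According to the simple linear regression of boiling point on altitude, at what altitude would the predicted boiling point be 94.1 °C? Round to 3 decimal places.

766.611

Sxx = Σx² − (Σx)²/n = 9373883 − 7314320.25 = 2059562.75
Sxy = Σxy − (Σx)(Σy)/n = 488903.9 − 496816.65 = -7912.75
b = Sxy/Sxx = -7912.75/2059562.75 = -0.003842
a = ȳ − b·x̄ = 91.85 − (-0.003842)·1352.25 = 97.045285
Set a + b·x = 94.1: x = (94.1 − 97.045285) / (-0.003842) = 766.610850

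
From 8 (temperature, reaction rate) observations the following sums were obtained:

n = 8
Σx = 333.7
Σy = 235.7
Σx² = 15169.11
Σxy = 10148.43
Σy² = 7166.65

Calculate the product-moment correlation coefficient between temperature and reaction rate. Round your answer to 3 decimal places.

Sxx = Σx² − (Σx)²/n = 15169.11 − 13919.46125 = 1249.64875
Sxy = Σxy − (Σx)(Σy)/n = 10148.43 − 9831.63625 = 316.79375
Syy = Σy² − (Σy)²/n = 7166.65 − 6944.31125 = 222.33875
r = Sxy/√(Sxx·Syy) = 316.79375/√(277845.341014) = 316.79375/527.110369 = 0.601001

0.601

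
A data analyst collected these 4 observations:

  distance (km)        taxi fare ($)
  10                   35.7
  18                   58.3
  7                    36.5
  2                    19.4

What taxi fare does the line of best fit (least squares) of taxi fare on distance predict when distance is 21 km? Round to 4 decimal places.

64.8662

n = 4, Σx = 37, Σy = 149.9, Σxy = 1700.7, Σx² = 477
Sxx = Σx² − (Σx)²/n = 477 − 342.25 = 134.75
Sxy = Σxy − (Σx)(Σy)/n = 1700.7 − 1386.575 = 314.125
b = Sxy/Sxx = 314.125/134.75 = 2.331169
a = ȳ − b·x̄ = 37.475 − 2.331169·9.25 = 15.911688
ŷ(21) = a + b·21 = 15.911688 + 2.331169·21 = 64.866234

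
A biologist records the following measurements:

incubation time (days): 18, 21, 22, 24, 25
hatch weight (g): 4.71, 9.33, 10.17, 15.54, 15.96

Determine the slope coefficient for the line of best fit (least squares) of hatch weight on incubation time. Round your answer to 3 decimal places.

1.693

n = 5, Σx = 110, Σy = 55.71, Σxy = 1276.41, Σx² = 2450
Sxx = Σx² − (Σx)²/n = 2450 − 2420 = 30
Sxy = Σxy − (Σx)(Σy)/n = 1276.41 − 1225.62 = 50.79
b = Sxy/Sxx = 50.79/30 = 1.693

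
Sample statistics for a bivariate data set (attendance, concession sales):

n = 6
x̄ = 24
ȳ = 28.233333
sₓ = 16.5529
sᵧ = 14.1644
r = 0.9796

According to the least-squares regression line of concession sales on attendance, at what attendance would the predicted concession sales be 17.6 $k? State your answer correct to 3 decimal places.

11.315

b = r · sᵧ/sₓ = 0.9796 · 14.1644/16.5529 = 0.838249
a = ȳ − b·x̄ = 28.233333 − 0.838249·24 = 8.115365
Set a + b·x = 17.6: x = (17.6 − 8.115365) / 0.838249 = 11.314823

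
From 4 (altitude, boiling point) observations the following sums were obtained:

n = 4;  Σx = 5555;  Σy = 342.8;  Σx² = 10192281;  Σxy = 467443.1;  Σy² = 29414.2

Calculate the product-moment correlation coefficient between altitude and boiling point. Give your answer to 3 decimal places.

-0.910

Sxx = Σx² − (Σx)²/n = 10192281 − 7714506.25 = 2477774.75
Sxy = Σxy − (Σx)(Σy)/n = 467443.1 − 476063.5 = -8620.4
Syy = Σy² − (Σy)²/n = 29414.2 − 29377.96 = 36.24
r = Sxy/√(Sxx·Syy) = -8620.4/√(89794556.94) = -8620.4/9475.998994 = -0.909709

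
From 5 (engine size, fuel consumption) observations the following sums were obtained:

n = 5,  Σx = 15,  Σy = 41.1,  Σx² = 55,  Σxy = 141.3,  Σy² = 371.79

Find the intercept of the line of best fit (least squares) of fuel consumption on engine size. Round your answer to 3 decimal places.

Sxx = Σx² − (Σx)²/n = 55 − 45 = 10
Sxy = Σxy − (Σx)(Σy)/n = 141.3 − 123.3 = 18
b = Sxy/Sxx = 18/10 = 1.8
a = ȳ − b·x̄ = 8.22 − 1.8·3 = 2.82

2.820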